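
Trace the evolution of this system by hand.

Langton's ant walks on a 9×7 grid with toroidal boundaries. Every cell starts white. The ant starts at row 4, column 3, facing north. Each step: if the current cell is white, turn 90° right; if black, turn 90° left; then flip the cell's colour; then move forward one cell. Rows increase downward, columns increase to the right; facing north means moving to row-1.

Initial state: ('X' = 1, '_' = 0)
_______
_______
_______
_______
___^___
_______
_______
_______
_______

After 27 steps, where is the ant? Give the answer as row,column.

7,1

t=0: _______
_______
_______
_______
___^___
_______
_______
_______
_______
t=1: _______
_______
_______
_______
___X>__
_______
_______
_______
_______
t=2: _______
_______
_______
_______
___XX__
____v__
_______
_______
_______
t=3: _______
_______
_______
_______
___XX__
___<X__
_______
_______
_______
t=4: _______
_______
_______
_______
___^X__
___XX__
_______
_______
_______
t=5: _______
_______
_______
_______
__<_X__
___XX__
_______
_______
_______
t=6: _______
_______
_______
__^____
__X_X__
___XX__
_______
_______
_______
t=7: _______
_______
_______
__X>___
__X_X__
___XX__
_______
_______
_______
t=8: _______
_______
_______
__XX___
__XvX__
___XX__
_______
_______
_______
t=9: _______
_______
_______
__XX___
__<XX__
___XX__
_______
_______
_______
t=10: _______
_______
_______
__XX___
___XX__
__vXX__
_______
_______
_______
t=11: _______
_______
_______
__XX___
___XX__
_<XXX__
_______
_______
_______
t=12: _______
_______
_______
__XX___
_^_XX__
_XXXX__
_______
_______
_______
t=13: _______
_______
_______
__XX___
_X>XX__
_XXXX__
_______
_______
_______
t=14: _______
_______
_______
__XX___
_XXXX__
_XvXX__
_______
_______
_______
t=15: _______
_______
_______
__XX___
_XXXX__
_X_>X__
_______
_______
_______
t=16: _______
_______
_______
__XX___
_XX^X__
_X__X__
_______
_______
_______
t=17: _______
_______
_______
__XX___
_X<_X__
_X__X__
_______
_______
_______
t=18: _______
_______
_______
__XX___
_X__X__
_Xv_X__
_______
_______
_______
t=19: _______
_______
_______
__XX___
_X__X__
_<X_X__
_______
_______
_______
t=20: _______
_______
_______
__XX___
_X__X__
__X_X__
_v_____
_______
_______
t=21: _______
_______
_______
__XX___
_X__X__
__X_X__
<X_____
_______
_______
t=22: _______
_______
_______
__XX___
_X__X__
^_X_X__
XX_____
_______
_______
t=23: _______
_______
_______
__XX___
_X__X__
X>X_X__
XX_____
_______
_______
t=24: _______
_______
_______
__XX___
_X__X__
XXX_X__
Xv_____
_______
_______
t=25: _______
_______
_______
__XX___
_X__X__
XXX_X__
X_>____
_______
_______
t=26: _______
_______
_______
__XX___
_X__X__
XXX_X__
X_X____
__v____
_______
t=27: _______
_______
_______
__XX___
_X__X__
XXX_X__
X_X____
_<X____
_______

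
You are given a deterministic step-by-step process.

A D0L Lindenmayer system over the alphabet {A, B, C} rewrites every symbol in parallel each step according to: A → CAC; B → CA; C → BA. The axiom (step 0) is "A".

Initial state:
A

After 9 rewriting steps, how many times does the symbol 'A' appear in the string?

1393

gen 0: A
gen 1: CAC
gen 2: BACACBA
gen 3: CACACBACACBACACAC
gen 4: BACACBACACBACACACBACACBACACACBACACBACACBA
gen 5: CACACBACACBACACACBACACBACACACBACACBACACBACACACBACACBACACACBACACBACACBACACACBACACBACACACBACACBACACAC
gen 6: BACACBACACBACACACBACACBACACACBACACBACACBACACACBACACBACACAC…CACACBACACBACACACBACACBACACBACACACBACACBACACACBACACBACACBA  (len 239)
gen 7: CACACBACACBACACACBACACBACACACBACACBACACBACACACBACACBACACAC…CACACBACACBACACACBACACBACACBACACACBACACBACACACBACACBACACAC  (len 577)
gen 8: BACACBACACBACACACBACACBACACACBACACBACACBACACACBACACBACACAC…CACACBACACBACACACBACACBACACBACACACBACACBACACACBACACBACACBA  (len 1393)
gen 9: CACACBACACBACACACBACACBACACACBACACBACACBACACACBACACBACACAC…CACACBACACBACACACBACACBACACBACACACBACACBACACACBACACBACACAC  (len 3363)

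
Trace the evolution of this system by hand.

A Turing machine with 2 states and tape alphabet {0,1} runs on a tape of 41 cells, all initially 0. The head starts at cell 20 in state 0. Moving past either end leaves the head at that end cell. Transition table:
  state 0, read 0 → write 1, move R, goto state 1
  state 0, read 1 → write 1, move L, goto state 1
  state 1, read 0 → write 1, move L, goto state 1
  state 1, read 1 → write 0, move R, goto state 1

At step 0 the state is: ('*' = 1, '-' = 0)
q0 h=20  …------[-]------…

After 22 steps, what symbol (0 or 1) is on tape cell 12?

1

[0] q0 h=20  …------[-]------…
[1] q1 h=21  …-----*[-]------…
[2] q1 h=20  …------[*]*-----…
[3] q1 h=21  …------[*]------…
[4] q1 h=22  …------[-]------…
[5] q1 h=21  …------[-]*-----…
[6] q1 h=20  …------[-]**----…
[7] q1 h=19  …------[-]***---…
[8] q1 h=18  …------[-]****--…
[9] q1 h=17  …------[-]*****-…
[10] q1 h=16  …------[-]******…
[11] q1 h=15  …------[-]******…
[12] q1 h=14  …------[-]******…
[13] q1 h=13  …------[-]******…
[14] q1 h=12  …------[-]******…
[15] q1 h=11  …------[-]******…
[16] q1 h=10  …------[-]******…
[17] q1 h= 9  …------[-]******…
[18] q1 h= 8  …------[-]******…
[19] q1 h= 7  …------[-]******…
[20] q1 h= 6  |------[-]******…
[21] q1 h= 5  |-----[-]******…
[22] q1 h= 4  |----[-]******…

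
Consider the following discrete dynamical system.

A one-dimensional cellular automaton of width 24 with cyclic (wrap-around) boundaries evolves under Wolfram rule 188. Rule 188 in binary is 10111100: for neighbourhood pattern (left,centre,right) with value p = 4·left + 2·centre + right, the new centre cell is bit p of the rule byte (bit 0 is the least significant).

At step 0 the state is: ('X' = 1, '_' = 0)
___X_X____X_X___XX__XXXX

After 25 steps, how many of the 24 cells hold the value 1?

[0] ___X_X____X_X___XX__XXXX
[1] X__XXXX___XXXX__X_X_XXX_
[2] XX_XXX_X__XXX_X_XXXXXX_X
[3] X_XXX_XXX_XX_XXXXXXXX_XX
[4] _XXX_XXX_XX_XXXXXXXX_XXX
[5] XXX_XXX_XX_XXXXXXXX_XXX_
[6] XX_XXX_XX_XXXXXXXX_XXX_X
[7] X_XXX_XX_XXXXXXXX_XXX_XX
[8] _XXX_XX_XXXXXXXX_XXX_XXX
[9] XXX_XX_XXXXXXXX_XXX_XXX_
[10] XX_XX_XXXXXXXX_XXX_XXX_X
[11] X_XX_XXXXXXXX_XXX_XXX_XX
[12] _XX_XXXXXXXX_XXX_XXX_XXX
[13] XX_XXXXXXXX_XXX_XXX_XXX_
[14] X_XXXXXXXX_XXX_XXX_XXX_X
[15] _XXXXXXXX_XXX_XXX_XXX_XX
[16] XXXXXXXX_XXX_XXX_XXX_XX_
[17] XXXXXXX_XXX_XXX_XXX_XX_X
[18] XXXXXX_XXX_XXX_XXX_XX_XX
[19] XXXXX_XXX_XXX_XXX_XX_XXX
[20] XXXX_XXX_XXX_XXX_XX_XXXX
[21] XXX_XXX_XXX_XXX_XX_XXXXX
[22] XX_XXX_XXX_XXX_XX_XXXXXX
[23] X_XXX_XXX_XXX_XX_XXXXXXX
[24] _XXX_XXX_XXX_XX_XXXXXXXX
[25] XXX_XXX_XXX_XX_XXXXXXXX_

19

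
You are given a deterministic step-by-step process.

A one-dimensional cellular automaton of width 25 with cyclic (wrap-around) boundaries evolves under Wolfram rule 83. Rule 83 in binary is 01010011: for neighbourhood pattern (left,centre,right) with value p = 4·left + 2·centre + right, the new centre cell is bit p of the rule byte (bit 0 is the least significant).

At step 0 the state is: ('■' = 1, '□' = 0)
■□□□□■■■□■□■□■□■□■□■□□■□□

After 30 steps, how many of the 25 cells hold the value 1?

19

k=0  ■□□□□■■■□■□■□■□■□■□■□□■□□
k=1  □■■■■□□■□□□□□□□□□□□□■■□■■
k=2  □□□□■■■□■■■■■■■■■■■■□■□□■
k=3  ■■■■□□■□□□□□□□□□□□□■□□■■□
k=4  □□□■■■□■■■■■■■■■■■■□■■□■□
k=5  ■■■□□■□□□□□□□□□□□□■□□■□□■
k=6  □□■■■□■■■■■■■■■■■■□■■□■■□
k=7  ■■□□■□□□□□□□□□□□□■□□■□□■■
k=8  □■■■□■■■■■■■■■■■■□■■□■■□□
k=9  ■□□■□□□□□□□□□□□□■□□■□□■■■
k=10  ■■■□■■■■■■■■■■■■□■■□■■□□□
k=11  □□■□□□□□□□□□□□□■□□■□□■■■■
k=12  ■■□■■■■■■■■■■■■□■■□■■□□□■
k=13  □■□□□□□□□□□□□□■□□■□□■■■■□
k=14  ■□■■■■■■■■■■■■□■■□■■□□□■■
k=15  ■□□□□□□□□□□□□■□□■□□■■■■□□
k=16  □■■■■■■■■■■■■□■■□■■□□□■■■
k=17  □□□□□□□□□□□□■□□■□□■■■■□□■
k=18  ■■■■■■■■■■■■□■■□■■□□□■■■□
k=19  □□□□□□□□□□□■□□■□□■■■■□□■□
k=20  ■■■■■■■■■■■□■■□■■□□□■■■□■
k=21  □□□□□□□□□□■□□■□□■■■■□□■□□
k=22  ■■■■■■■■■■□■■□■■□□□■■■□■■
k=23  □□□□□□□□□■□□■□□■■■■□□■□□□
k=24  ■■■■■■■■■□■■□■■□□□■■■□■■■
k=25  □□□□□□□□■□□■□□■■■■□□■□□□□
k=26  ■■■■■■■■□■■□■■□□□■■■□■■■■
k=27  □□□□□□□■□□■□□■■■■□□■□□□□□
k=28  ■■■■■■■□■■□■■□□□■■■□■■■■■
k=29  □□□□□□■□□■□□■■■■□□■□□□□□□
k=30  ■■■■■■□■■□■■□□□■■■□■■■■■■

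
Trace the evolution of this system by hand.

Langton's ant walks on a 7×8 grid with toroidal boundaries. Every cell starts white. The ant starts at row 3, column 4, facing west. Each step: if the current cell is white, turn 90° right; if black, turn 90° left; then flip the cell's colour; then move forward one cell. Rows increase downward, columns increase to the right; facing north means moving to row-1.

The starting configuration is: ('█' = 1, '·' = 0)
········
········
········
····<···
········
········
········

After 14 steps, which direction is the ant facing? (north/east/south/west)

gen 0: ········
········
········
····<···
········
········
········
gen 1: ········
········
····^···
····█···
········
········
········
gen 2: ········
········
····█>··
····█···
········
········
········
gen 3: ········
········
····██··
····█v··
········
········
········
gen 4: ········
········
····██··
····<█··
········
········
········
gen 5: ········
········
····██··
·····█··
····v···
········
········
gen 6: ········
········
····██··
·····█··
···<█···
········
········
gen 7: ········
········
····██··
···^·█··
···██···
········
········
gen 8: ········
········
····██··
···█>█··
···██···
········
········
gen 9: ········
········
····██··
···███··
···█v···
········
········
gen 10: ········
········
····██··
···███··
···█·>··
········
········
gen 11: ········
········
····██··
···███··
···█·█··
·····v··
········
gen 12: ········
········
····██··
···███··
···█·█··
····<█··
········
gen 13: ········
········
····██··
···███··
···█^█··
····██··
········
gen 14: ········
········
····██··
···███··
···██>··
····██··
········

east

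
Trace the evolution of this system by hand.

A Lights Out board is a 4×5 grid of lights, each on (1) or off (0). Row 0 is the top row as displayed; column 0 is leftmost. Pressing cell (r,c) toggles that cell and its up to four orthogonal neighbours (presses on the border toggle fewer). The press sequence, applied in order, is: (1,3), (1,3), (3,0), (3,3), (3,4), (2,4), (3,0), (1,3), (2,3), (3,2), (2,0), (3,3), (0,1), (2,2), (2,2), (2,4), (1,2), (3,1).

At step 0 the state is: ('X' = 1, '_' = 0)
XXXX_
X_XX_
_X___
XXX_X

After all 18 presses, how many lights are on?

10

gen 0: XXXX_
X_XX_
_X___
XXX_X
gen 1: XXX__
X___X
_X_X_
XXX_X
gen 2: XXXX_
X_XX_
_X___
XXX_X
gen 3: XXXX_
X_XX_
XX___
__X_X
gen 4: XXXX_
X_XX_
XX_X_
___X_
gen 5: XXXX_
X_XX_
XX_XX
____X
gen 6: XXXX_
X_XXX
XX___
_____
gen 7: XXXX_
X_XXX
_X___
XX___
gen 8: XXX__
X____
_X_X_
XX___
gen 9: XXX__
X__X_
_XX_X
XX_X_
gen 10: XXX__
X__X_
_X__X
X_X__
gen 11: XXX__
___X_
X___X
__X__
gen 12: XXX__
___X_
X__XX
___XX
gen 13: _____
_X_X_
X__XX
___XX
gen 14: _____
_XXX_
XXX_X
__XXX
gen 15: _____
_X_X_
X__XX
___XX
gen 16: _____
_X_XX
X____
___X_
gen 17: __X__
__X_X
X_X__
___X_
gen 18: __X__
__X_X
XXX__
XXXX_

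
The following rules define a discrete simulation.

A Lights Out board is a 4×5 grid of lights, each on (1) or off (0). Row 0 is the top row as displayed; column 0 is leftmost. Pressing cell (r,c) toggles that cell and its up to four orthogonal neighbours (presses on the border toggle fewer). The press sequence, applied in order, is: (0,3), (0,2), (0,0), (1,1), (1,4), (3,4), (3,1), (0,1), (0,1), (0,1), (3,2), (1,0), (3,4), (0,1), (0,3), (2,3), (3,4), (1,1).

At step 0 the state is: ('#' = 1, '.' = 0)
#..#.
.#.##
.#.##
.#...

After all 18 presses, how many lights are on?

10

[0] #..#.
.#.##
.#.##
.#...
[1] #.#.#
.#..#
.#.##
.#...
[2] ##.##
.##.#
.#.##
.#...
[3] ...##
###.#
.#.##
.#...
[4] .#.##
....#
...##
.#...
[5] .#.#.
...#.
...#.
.#...
[6] .#.#.
...#.
...##
.#.##
[7] .#.#.
...#.
.#.##
#.###
[8] #.##.
.#.#.
.#.##
#.###
[9] .#.#.
...#.
.#.##
#.###
[10] #.##.
.#.#.
.#.##
#.###
[11] #.##.
.#.#.
.####
##..#
[12] ..##.
#..#.
#####
##..#
[13] ..##.
#..#.
####.
##.#.
[14] ##.#.
##.#.
####.
##.#.
[15] ###.#
##...
####.
##.#.
[16] ###.#
##.#.
##..#
##...
[17] ###.#
##.#.
##...
##.##
[18] #.#.#
..##.
#....
##.##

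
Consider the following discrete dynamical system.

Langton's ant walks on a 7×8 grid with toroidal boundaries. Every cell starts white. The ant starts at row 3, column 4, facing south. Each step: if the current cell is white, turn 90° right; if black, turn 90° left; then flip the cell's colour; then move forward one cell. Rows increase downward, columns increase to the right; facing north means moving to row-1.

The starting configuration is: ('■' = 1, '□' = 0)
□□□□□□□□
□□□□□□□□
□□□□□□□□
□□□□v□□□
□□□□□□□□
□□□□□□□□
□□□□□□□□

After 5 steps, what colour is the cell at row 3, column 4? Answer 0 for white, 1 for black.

0

step 0: □□□□□□□□
□□□□□□□□
□□□□□□□□
□□□□v□□□
□□□□□□□□
□□□□□□□□
□□□□□□□□
step 1: □□□□□□□□
□□□□□□□□
□□□□□□□□
□□□<■□□□
□□□□□□□□
□□□□□□□□
□□□□□□□□
step 2: □□□□□□□□
□□□□□□□□
□□□^□□□□
□□□■■□□□
□□□□□□□□
□□□□□□□□
□□□□□□□□
step 3: □□□□□□□□
□□□□□□□□
□□□■>□□□
□□□■■□□□
□□□□□□□□
□□□□□□□□
□□□□□□□□
step 4: □□□□□□□□
□□□□□□□□
□□□■■□□□
□□□■v□□□
□□□□□□□□
□□□□□□□□
□□□□□□□□
step 5: □□□□□□□□
□□□□□□□□
□□□■■□□□
□□□■□>□□
□□□□□□□□
□□□□□□□□
□□□□□□□□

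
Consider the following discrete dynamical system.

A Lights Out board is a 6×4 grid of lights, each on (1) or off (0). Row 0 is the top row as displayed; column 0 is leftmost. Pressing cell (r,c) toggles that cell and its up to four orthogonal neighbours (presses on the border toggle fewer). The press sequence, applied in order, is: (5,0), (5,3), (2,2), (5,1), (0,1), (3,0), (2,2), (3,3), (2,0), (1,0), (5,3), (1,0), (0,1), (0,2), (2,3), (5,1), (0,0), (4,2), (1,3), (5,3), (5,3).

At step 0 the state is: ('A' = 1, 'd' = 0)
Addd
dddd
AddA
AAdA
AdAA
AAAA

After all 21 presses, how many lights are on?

[0] Addd
dddd
AddA
AAdA
AdAA
AAAA
[1] Addd
dddd
AddA
AAdA
ddAA
ddAA
[2] Addd
dddd
AddA
AAdA
ddAd
dddd
[3] Addd
ddAd
AAAd
AAAA
ddAd
dddd
[4] Addd
ddAd
AAAd
AAAA
dAAd
AAAd
[5] dAAd
dAAd
AAAd
AAAA
dAAd
AAAd
[6] dAAd
dAAd
dAAd
ddAA
AAAd
AAAd
[7] dAAd
dAdd
dddA
dddA
AAAd
AAAd
[8] dAAd
dAdd
dddd
ddAd
AAAA
AAAd
[9] dAAd
AAdd
AAdd
AdAd
AAAA
AAAd
[10] AAAd
dddd
dAdd
AdAd
AAAA
AAAd
[11] AAAd
dddd
dAdd
AdAd
AAAd
AAdA
[12] dAAd
AAdd
AAdd
AdAd
AAAd
AAdA
[13] Addd
Addd
AAdd
AdAd
AAAd
AAdA
[14] AAAA
AdAd
AAdd
AdAd
AAAd
AAdA
[15] AAAA
AdAA
AAAA
AdAA
AAAd
AAdA
[16] AAAA
AdAA
AAAA
AdAA
AdAd
ddAA
[17] ddAA
ddAA
AAAA
AdAA
AdAd
ddAA
[18] ddAA
ddAA
AAAA
AddA
AAdA
dddA
[19] ddAd
dddd
AAAd
AddA
AAdA
dddA
[20] ddAd
dddd
AAAd
AddA
AAdd
ddAd
[21] ddAd
dddd
AAAd
AddA
AAdA
dddA

10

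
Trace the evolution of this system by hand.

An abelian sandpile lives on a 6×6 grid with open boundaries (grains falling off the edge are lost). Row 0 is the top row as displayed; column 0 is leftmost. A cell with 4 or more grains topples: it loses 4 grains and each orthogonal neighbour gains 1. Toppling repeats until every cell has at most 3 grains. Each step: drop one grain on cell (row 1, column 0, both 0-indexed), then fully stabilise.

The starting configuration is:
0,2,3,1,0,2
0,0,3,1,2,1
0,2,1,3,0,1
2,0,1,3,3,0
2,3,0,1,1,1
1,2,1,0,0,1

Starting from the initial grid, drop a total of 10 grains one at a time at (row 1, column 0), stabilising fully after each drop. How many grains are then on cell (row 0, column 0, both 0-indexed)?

t=0: 0,2,3,1,0,2
0,0,3,1,2,1
0,2,1,3,0,1
2,0,1,3,3,0
2,3,0,1,1,1
1,2,1,0,0,1
t=1: 0,2,3,1,0,2
1,0,3,1,2,1
0,2,1,3,0,1
2,0,1,3,3,0
2,3,0,1,1,1
1,2,1,0,0,1
t=2: 0,2,3,1,0,2
2,0,3,1,2,1
0,2,1,3,0,1
2,0,1,3,3,0
2,3,0,1,1,1
1,2,1,0,0,1
t=3: 0,2,3,1,0,2
3,0,3,1,2,1
0,2,1,3,0,1
2,0,1,3,3,0
2,3,0,1,1,1
1,2,1,0,0,1
t=4: 1,2,3,1,0,2
0,1,3,1,2,1
1,2,1,3,0,1
2,0,1,3,3,0
2,3,0,1,1,1
1,2,1,0,0,1
t=5: 1,2,3,1,0,2
1,1,3,1,2,1
1,2,1,3,0,1
2,0,1,3,3,0
2,3,0,1,1,1
1,2,1,0,0,1
t=6: 1,2,3,1,0,2
2,1,3,1,2,1
1,2,1,3,0,1
2,0,1,3,3,0
2,3,0,1,1,1
1,2,1,0,0,1
t=7: 1,2,3,1,0,2
3,1,3,1,2,1
1,2,1,3,0,1
2,0,1,3,3,0
2,3,0,1,1,1
1,2,1,0,0,1
t=8: 2,2,3,1,0,2
0,2,3,1,2,1
2,2,1,3,0,1
2,0,1,3,3,0
2,3,0,1,1,1
1,2,1,0,0,1
t=9: 2,2,3,1,0,2
1,2,3,1,2,1
2,2,1,3,0,1
2,0,1,3,3,0
2,3,0,1,1,1
1,2,1,0,0,1
t=10: 2,2,3,1,0,2
2,2,3,1,2,1
2,2,1,3,0,1
2,0,1,3,3,0
2,3,0,1,1,1
1,2,1,0,0,1

2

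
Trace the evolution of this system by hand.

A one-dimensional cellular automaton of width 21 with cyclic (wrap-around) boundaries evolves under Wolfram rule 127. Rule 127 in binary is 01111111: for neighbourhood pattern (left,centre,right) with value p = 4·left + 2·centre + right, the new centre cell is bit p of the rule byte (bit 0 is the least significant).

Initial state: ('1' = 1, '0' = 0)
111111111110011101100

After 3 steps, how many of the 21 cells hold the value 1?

[0] 111111111110011101100
[1] 100000000011110111111
[2] 111111111110011100000
[3] 100000000011110111111

11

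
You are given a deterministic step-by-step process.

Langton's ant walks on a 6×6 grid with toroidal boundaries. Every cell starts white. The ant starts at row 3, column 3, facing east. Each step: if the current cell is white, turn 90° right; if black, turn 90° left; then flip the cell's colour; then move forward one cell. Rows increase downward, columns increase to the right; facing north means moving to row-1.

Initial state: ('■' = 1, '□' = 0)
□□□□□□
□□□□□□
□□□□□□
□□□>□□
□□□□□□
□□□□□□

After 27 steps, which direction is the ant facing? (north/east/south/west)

north

0) □□□□□□
□□□□□□
□□□□□□
□□□>□□
□□□□□□
□□□□□□
1) □□□□□□
□□□□□□
□□□□□□
□□□■□□
□□□v□□
□□□□□□
2) □□□□□□
□□□□□□
□□□□□□
□□□■□□
□□<■□□
□□□□□□
3) □□□□□□
□□□□□□
□□□□□□
□□^■□□
□□■■□□
□□□□□□
4) □□□□□□
□□□□□□
□□□□□□
□□■>□□
□□■■□□
□□□□□□
5) □□□□□□
□□□□□□
□□□^□□
□□■□□□
□□■■□□
□□□□□□
6) □□□□□□
□□□□□□
□□□■>□
□□■□□□
□□■■□□
□□□□□□
7) □□□□□□
□□□□□□
□□□■■□
□□■□v□
□□■■□□
□□□□□□
8) □□□□□□
□□□□□□
□□□■■□
□□■<■□
□□■■□□
□□□□□□
9) □□□□□□
□□□□□□
□□□^■□
□□■■■□
□□■■□□
□□□□□□
10) □□□□□□
□□□□□□
□□<□■□
□□■■■□
□□■■□□
□□□□□□
11) □□□□□□
□□^□□□
□□■□■□
□□■■■□
□□■■□□
□□□□□□
12) □□□□□□
□□■>□□
□□■□■□
□□■■■□
□□■■□□
□□□□□□
13) □□□□□□
□□■■□□
□□■v■□
□□■■■□
□□■■□□
□□□□□□
14) □□□□□□
□□■■□□
□□<■■□
□□■■■□
□□■■□□
□□□□□□
15) □□□□□□
□□■■□□
□□□■■□
□□v■■□
□□■■□□
□□□□□□
16) □□□□□□
□□■■□□
□□□■■□
□□□>■□
□□■■□□
□□□□□□
17) □□□□□□
□□■■□□
□□□^■□
□□□□■□
□□■■□□
□□□□□□
18) □□□□□□
□□■■□□
□□<□■□
□□□□■□
□□■■□□
□□□□□□
19) □□□□□□
□□^■□□
□□■□■□
□□□□■□
□□■■□□
□□□□□□
20) □□□□□□
□<□■□□
□□■□■□
□□□□■□
□□■■□□
□□□□□□
21) □^□□□□
□■□■□□
□□■□■□
□□□□■□
□□■■□□
□□□□□□
22) □■>□□□
□■□■□□
□□■□■□
□□□□■□
□□■■□□
□□□□□□
23) □■■□□□
□■v■□□
□□■□■□
□□□□■□
□□■■□□
□□□□□□
24) □■■□□□
□<■■□□
□□■□■□
□□□□■□
□□■■□□
□□□□□□
25) □■■□□□
□□■■□□
□v■□■□
□□□□■□
□□■■□□
□□□□□□
26) □■■□□□
□□■■□□
<■■□■□
□□□□■□
□□■■□□
□□□□□□
27) □■■□□□
^□■■□□
■■■□■□
□□□□■□
□□■■□□
□□□□□□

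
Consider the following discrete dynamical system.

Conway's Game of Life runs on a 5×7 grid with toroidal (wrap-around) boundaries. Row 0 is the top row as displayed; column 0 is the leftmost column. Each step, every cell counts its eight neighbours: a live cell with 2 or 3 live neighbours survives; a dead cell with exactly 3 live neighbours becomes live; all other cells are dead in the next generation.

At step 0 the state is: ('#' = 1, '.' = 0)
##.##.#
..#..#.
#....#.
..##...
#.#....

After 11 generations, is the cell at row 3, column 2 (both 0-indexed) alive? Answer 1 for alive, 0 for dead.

t=0: ##.##.#
..#..#.
#....#.
..##...
#.#....
t=1: #..####
..##.#.
.####.#
..##..#
#...#.#
t=2: ###....
.......
##....#
......#
.##....
t=3: #.#....
..#...#
#.....#
..#...#
..#....
t=4: ..##...
......#
##...##
##....#
..##...
t=5: ..##...
.##..##
.#...#.
.....#.
#..#...
t=6: #..##.#
##.####
###.##.
....#.#
..###..
t=7: .......
.......
..#....
#.....#
#.#...#
t=8: .......
.......
.......
#.....#
##....#
t=9: #......
.......
.......
.#....#
.#....#
t=10: #......
.......
.......
.......
.#....#
t=11: #......
.......
.......
.......
#......

0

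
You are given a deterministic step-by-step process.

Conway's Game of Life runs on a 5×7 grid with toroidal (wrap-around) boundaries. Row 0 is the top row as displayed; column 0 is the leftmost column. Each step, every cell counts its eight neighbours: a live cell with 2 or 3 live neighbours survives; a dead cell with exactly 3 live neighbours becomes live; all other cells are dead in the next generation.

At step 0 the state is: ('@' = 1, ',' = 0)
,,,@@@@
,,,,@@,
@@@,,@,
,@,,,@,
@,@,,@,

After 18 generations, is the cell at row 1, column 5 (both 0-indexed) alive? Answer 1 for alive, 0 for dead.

k=0  ,,,@@@@
,,,,@@,
@@@,,@,
,@,,,@,
@,@,,@,
k=1  ,,,@,,,
@@@,,,,
@@@,,@,
,,,,@@,
@@@@,,,
k=2  ,,,@,,,
@,,@,,@
@,@@@@,
,,,,@@,
,@@@,,,
k=3  @@,@@,,
@@,,,@@
@@@,,,,
,,,,,@@
,,@@,,,
k=4  ,,,@@@,
,,,@@@,
,,@,,,,
@,,@,,@
@@@@,@@
k=5  @@,,,,,
,,@,,@,
,,@,,@@
,,,@@@,
,@,,,,,
k=6  @@@,,,,
@,@,,@,
,,@,,,@
,,@@@@@
@@@,@,,
k=7  ,,,,,,,
@,@@,,,
@,@,,,,
,,,,@,@
,,,,@,,
k=8  ,,,@,,,
,,@@,,,
@,@,,,@
,,,@,@,
,,,,,@,
k=9  ,,@@@,,
,@@@,,,
,@@,@,@
,,,,@@,
,,,,,,,
k=10  ,@,,@,,
@,,,,@,
@@,,@,,
,,,@@@,
,,,,,@,
k=11  ,,,,@@@
@,,,@@@
@@,@,,,
,,,@,@@
,,,@,@,
k=12  @,,@,,,
,@,@,,,
,@@@,,,
@,,@,@@
,,,@,,,
k=13  ,,,@@,,
@@,@@,,
,@,@,,@
@@,@,,@
@,@@,,,
k=14  @,,,,,,
@@,,,@,
,,,@,@@
,,,@@,@
@,,,,,@
k=15  ,,,,,,,
@@,,@@,
,,@@,,,
,,,@@,,
@,,,,@@
k=16  ,@,,@,,
,@@@@,,
,@@,,@,
,,@@@@@
,,,,@@@
k=17  @@,,,,,
@,,,@@,
@,,,,,@
@@@,,,,
@,@,,,@
k=18  ,,,,,@,
,,,,,@,
,,,,,@,
,,@,,,,
,,@,,,@

1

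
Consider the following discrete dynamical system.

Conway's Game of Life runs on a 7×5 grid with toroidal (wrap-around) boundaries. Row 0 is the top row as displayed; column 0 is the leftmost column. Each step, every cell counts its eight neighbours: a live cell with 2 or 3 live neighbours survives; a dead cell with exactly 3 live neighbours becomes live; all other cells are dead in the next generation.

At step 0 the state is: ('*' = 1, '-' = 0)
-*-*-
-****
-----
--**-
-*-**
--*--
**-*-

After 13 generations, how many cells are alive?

2

[0] -*-*-
-****
-----
--**-
-*-**
--*--
**-*-
[1] -----
**-**
-*--*
--***
-*--*
-----
**-**
[2] -----
-****
-*---
-**-*
*-*-*
-***-
*---*
[3] -**--
****-
----*
--*-*
----*
--*--
*****
[4] -----
*--**
----*
*---*
-----
--*--
*---*
[5] ---*-
*--**
-----
*---*
-----
-----
-----
[6] ---*-
---**
---*-
-----
-----
-----
-----
[7] ---**
--***
---**
-----
-----
-----
-----
[8] --*-*
*-*--
--*-*
-----
-----
-----
-----
[9] -*-*-
*-*-*
-*-*-
-----
-----
-----
-----
[10] *****
*---*
*****
-----
-----
-----
-----
[11] -***-
-----
-***-
*****
-----
-----
*****
[12] -----
-----
-----
*---*
*****
*****
*---*
[13] -----
-----
-----
--*--
-----
-----
--*--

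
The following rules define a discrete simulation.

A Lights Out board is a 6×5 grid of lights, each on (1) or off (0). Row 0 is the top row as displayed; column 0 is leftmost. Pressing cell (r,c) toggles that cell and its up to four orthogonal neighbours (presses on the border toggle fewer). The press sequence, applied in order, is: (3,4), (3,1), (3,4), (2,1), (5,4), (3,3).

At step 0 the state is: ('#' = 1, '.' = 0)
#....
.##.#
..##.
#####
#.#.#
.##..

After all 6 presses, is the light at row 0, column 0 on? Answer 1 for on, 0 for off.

step 0: #....
.##.#
..##.
#####
#.#.#
.##..
step 1: #....
.##.#
..###
###..
#.#..
.##..
step 2: #....
.##.#
.####
.....
###..
.##..
step 3: #....
.##.#
.###.
...##
###.#
.##..
step 4: #....
..#.#
#..#.
.#.##
###.#
.##..
step 5: #....
..#.#
#..#.
.#.##
###..
.####
step 6: #....
..#.#
#....
.##..
####.
.####

1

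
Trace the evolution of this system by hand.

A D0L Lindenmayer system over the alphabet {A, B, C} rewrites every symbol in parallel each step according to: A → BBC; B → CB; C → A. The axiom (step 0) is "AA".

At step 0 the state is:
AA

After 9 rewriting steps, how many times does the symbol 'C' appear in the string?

step 0: AA
step 1: BBCBBC
step 2: CBCBACBCBA
step 3: ACBACBBBCACBACBBBC
step 4: BBCACBBBCACBCBCBABBCACBBBCACBCBCBA
step 5: CBCBABBCACBCBCBABBCACBACBACBBBCCBCBABBCACBCBCBABBCACBACBACBBBC
step 6: ACBACBBBCCBCBABBCACBACBACBBBCCBCBABBCACBBBCACBBBCACBCBCBAACBACBBBCCBCBABBCACBACBACBBBCCBCBABBCACBBBCACBBBCACBCBCBA
step 7: BBCACBBBCACBCBCBAACBACBBBCCBCBABBCACBBBCACBBBCACBCBCBAACBA…CBCBCBAACBACBBBCCBCBABBCACBCBCBABBCACBCBCBABBCACBACBACBBBC  (len 210)
step 8: CBCBABBCACBCBCBABBCACBACBACBBBCBBCACBBBCACBCBCBAACBACBBBCC…BACBACBBBCCBCBABBCACBACBACBBBCCBCBABBCACBBBCACBBBCACBCBCBA  (len 386)
step 9: ACBACBBBCCBCBABBCACBACBACBBBCCBCBABBCACBBBCACBBBCACBCBCBAC…CBCBCBAACBACBBBCCBCBABBCACBCBCBABBCACBCBCBABBCACBACBACBBBC  (len 710)

250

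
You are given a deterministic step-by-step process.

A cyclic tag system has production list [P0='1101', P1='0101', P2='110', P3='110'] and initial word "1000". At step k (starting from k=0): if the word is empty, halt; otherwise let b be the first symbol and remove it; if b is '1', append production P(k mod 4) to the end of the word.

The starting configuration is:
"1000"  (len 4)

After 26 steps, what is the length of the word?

33

step 0: "1000"  (len 4)
step 1: "0001101"  (len 7)
step 2: "001101"  (len 6)
step 3: "01101"  (len 5)
step 4: "1101"  (len 4)
step 5: "1011101"  (len 7)
step 6: "0111010101"  (len 10)
step 7: "111010101"  (len 9)
step 8: "11010101110"  (len 11)
step 9: "10101011101101"  (len 14)
step 10: "01010111011010101"  (len 17)
step 11: "1010111011010101"  (len 16)
step 12: "010111011010101110"  (len 18)
step 13: "10111011010101110"  (len 17)
step 14: "01110110101011100101"  (len 20)
step 15: "1110110101011100101"  (len 19)
step 16: "110110101011100101110"  (len 21)
step 17: "101101010111001011101101"  (len 24)
step 18: "011010101110010111011010101"  (len 27)
step 19: "11010101110010111011010101"  (len 26)
step 20: "1010101110010111011010101110"  (len 28)
step 21: "0101011100101110110101011101101"  (len 31)
step 22: "101011100101110110101011101101"  (len 30)
step 23: "01011100101110110101011101101110"  (len 32)
step 24: "1011100101110110101011101101110"  (len 31)
step 25: "0111001011101101010111011011101101"  (len 34)
step 26: "111001011101101010111011011101101"  (len 33)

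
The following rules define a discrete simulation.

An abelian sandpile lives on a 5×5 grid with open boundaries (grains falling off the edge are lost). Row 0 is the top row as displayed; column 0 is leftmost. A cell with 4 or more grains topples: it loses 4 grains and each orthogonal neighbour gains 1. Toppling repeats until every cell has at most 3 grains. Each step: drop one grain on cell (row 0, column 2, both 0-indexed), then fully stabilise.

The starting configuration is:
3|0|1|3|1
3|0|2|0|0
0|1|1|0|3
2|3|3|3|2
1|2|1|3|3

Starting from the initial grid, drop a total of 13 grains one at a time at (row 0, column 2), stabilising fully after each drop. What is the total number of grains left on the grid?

45

step 0: 3|0|1|3|1
3|0|2|0|0
0|1|1|0|3
2|3|3|3|2
1|2|1|3|3
step 1: 3|0|2|3|1
3|0|2|0|0
0|1|1|0|3
2|3|3|3|2
1|2|1|3|3
step 2: 3|0|3|3|1
3|0|2|0|0
0|1|1|0|3
2|3|3|3|2
1|2|1|3|3
step 3: 3|1|1|0|2
3|0|3|1|0
0|1|1|0|3
2|3|3|3|2
1|2|1|3|3
step 4: 3|1|2|0|2
3|0|3|1|0
0|1|1|0|3
2|3|3|3|2
1|2|1|3|3
step 5: 3|1|3|0|2
3|0|3|1|0
0|1|1|0|3
2|3|3|3|2
1|2|1|3|3
step 6: 3|2|1|1|2
3|1|0|2|0
0|1|2|0|3
2|3|3|3|2
1|2|1|3|3
step 7: 3|2|2|1|2
3|1|0|2|0
0|1|2|0|3
2|3|3|3|2
1|2|1|3|3
step 8: 3|2|3|1|2
3|1|0|2|0
0|1|2|0|3
2|3|3|3|2
1|2|1|3|3
step 9: 3|3|0|2|2
3|1|1|2|0
0|1|2|0|3
2|3|3|3|2
1|2|1|3|3
step 10: 3|3|1|2|2
3|1|1|2|0
0|1|2|0|3
2|3|3|3|2
1|2|1|3|3
step 11: 3|3|2|2|2
3|1|1|2|0
0|1|2|0|3
2|3|3|3|2
1|2|1|3|3
step 12: 3|3|3|2|2
3|1|1|2|0
0|1|2|0|3
2|3|3|3|2
1|2|1|3|3
step 13: 1|1|1|3|2
0|3|2|2|0
1|1|2|0|3
2|3|3|3|2
1|2|1|3|3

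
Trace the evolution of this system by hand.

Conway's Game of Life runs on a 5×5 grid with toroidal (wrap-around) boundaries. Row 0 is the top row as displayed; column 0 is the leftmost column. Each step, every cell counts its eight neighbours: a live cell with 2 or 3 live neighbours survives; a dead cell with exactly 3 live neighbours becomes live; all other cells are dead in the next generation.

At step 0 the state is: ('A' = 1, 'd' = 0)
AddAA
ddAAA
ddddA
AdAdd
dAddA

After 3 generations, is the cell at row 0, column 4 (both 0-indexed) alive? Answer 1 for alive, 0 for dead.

1

0) AddAA
ddAAA
ddddA
AdAdd
dAddA
1) dAddd
ddAdd
AAAdA
AAdAA
dAAdd
2) dAddd
ddAAd
ddddd
ddddd
dddAA
3) ddddA
ddAdd
ddddd
ddddd
ddddd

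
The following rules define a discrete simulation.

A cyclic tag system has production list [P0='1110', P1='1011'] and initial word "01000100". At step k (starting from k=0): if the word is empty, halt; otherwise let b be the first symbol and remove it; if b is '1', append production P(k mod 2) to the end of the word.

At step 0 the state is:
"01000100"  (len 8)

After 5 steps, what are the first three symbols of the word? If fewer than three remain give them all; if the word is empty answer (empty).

100

k=0  "01000100"  (len 8)
k=1  "1000100"  (len 7)
k=2  "0001001011"  (len 10)
k=3  "001001011"  (len 9)
k=4  "01001011"  (len 8)
k=5  "1001011"  (len 7)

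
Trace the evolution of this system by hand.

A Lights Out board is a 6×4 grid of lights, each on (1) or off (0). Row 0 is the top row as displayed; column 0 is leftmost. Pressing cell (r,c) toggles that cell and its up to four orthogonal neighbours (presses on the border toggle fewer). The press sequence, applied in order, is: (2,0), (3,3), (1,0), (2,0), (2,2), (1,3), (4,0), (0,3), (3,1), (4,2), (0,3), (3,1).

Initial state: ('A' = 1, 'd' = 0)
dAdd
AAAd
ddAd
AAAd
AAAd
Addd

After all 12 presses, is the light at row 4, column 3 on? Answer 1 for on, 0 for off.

0

gen 0: dAdd
AAAd
ddAd
AAAd
AAAd
Addd
gen 1: dAdd
dAAd
AAAd
dAAd
AAAd
Addd
gen 2: dAdd
dAAd
AAAA
dAdA
AAAA
Addd
gen 3: AAdd
AdAd
dAAA
dAdA
AAAA
Addd
gen 4: AAdd
ddAd
AdAA
AAdA
AAAA
Addd
gen 5: AAdd
dddd
AAdd
AAAA
AAAA
Addd
gen 6: AAdA
ddAA
AAdA
AAAA
AAAA
Addd
gen 7: AAdA
ddAA
AAdA
dAAA
ddAA
dddd
gen 8: AAAd
ddAd
AAdA
dAAA
ddAA
dddd
gen 9: AAAd
ddAd
AddA
AddA
dAAA
dddd
gen 10: AAAd
ddAd
AddA
AdAA
dddd
ddAd
gen 11: AAdA
ddAA
AddA
AdAA
dddd
ddAd
gen 12: AAdA
ddAA
AAdA
dAdA
dAdd
ddAd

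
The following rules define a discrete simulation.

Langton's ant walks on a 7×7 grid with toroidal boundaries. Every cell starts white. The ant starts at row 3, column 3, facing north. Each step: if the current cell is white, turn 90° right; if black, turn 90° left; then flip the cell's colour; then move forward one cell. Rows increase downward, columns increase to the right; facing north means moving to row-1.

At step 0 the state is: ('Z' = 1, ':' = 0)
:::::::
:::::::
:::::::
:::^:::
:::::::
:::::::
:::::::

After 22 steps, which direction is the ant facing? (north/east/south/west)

north

gen 0: :::::::
:::::::
:::::::
:::^:::
:::::::
:::::::
:::::::
gen 1: :::::::
:::::::
:::::::
:::Z>::
:::::::
:::::::
:::::::
gen 2: :::::::
:::::::
:::::::
:::ZZ::
::::v::
:::::::
:::::::
gen 3: :::::::
:::::::
:::::::
:::ZZ::
:::<Z::
:::::::
:::::::
gen 4: :::::::
:::::::
:::::::
:::^Z::
:::ZZ::
:::::::
:::::::
gen 5: :::::::
:::::::
:::::::
::<:Z::
:::ZZ::
:::::::
:::::::
gen 6: :::::::
:::::::
::^::::
::Z:Z::
:::ZZ::
:::::::
:::::::
gen 7: :::::::
:::::::
::Z>:::
::Z:Z::
:::ZZ::
:::::::
:::::::
gen 8: :::::::
:::::::
::ZZ:::
::ZvZ::
:::ZZ::
:::::::
:::::::
gen 9: :::::::
:::::::
::ZZ:::
::<ZZ::
:::ZZ::
:::::::
:::::::
gen 10: :::::::
:::::::
::ZZ:::
:::ZZ::
::vZZ::
:::::::
:::::::
gen 11: :::::::
:::::::
::ZZ:::
:::ZZ::
:<ZZZ::
:::::::
:::::::
gen 12: :::::::
:::::::
::ZZ:::
:^:ZZ::
:ZZZZ::
:::::::
:::::::
gen 13: :::::::
:::::::
::ZZ:::
:Z>ZZ::
:ZZZZ::
:::::::
:::::::
gen 14: :::::::
:::::::
::ZZ:::
:ZZZZ::
:ZvZZ::
:::::::
:::::::
gen 15: :::::::
:::::::
::ZZ:::
:ZZZZ::
:Z:>Z::
:::::::
:::::::
gen 16: :::::::
:::::::
::ZZ:::
:ZZ^Z::
:Z::Z::
:::::::
:::::::
gen 17: :::::::
:::::::
::ZZ:::
:Z<:Z::
:Z::Z::
:::::::
:::::::
gen 18: :::::::
:::::::
::ZZ:::
:Z::Z::
:Zv:Z::
:::::::
:::::::
gen 19: :::::::
:::::::
::ZZ:::
:Z::Z::
:<Z:Z::
:::::::
:::::::
gen 20: :::::::
:::::::
::ZZ:::
:Z::Z::
::Z:Z::
:v:::::
:::::::
gen 21: :::::::
:::::::
::ZZ:::
:Z::Z::
::Z:Z::
<Z:::::
:::::::
gen 22: :::::::
:::::::
::ZZ:::
:Z::Z::
^:Z:Z::
ZZ:::::
:::::::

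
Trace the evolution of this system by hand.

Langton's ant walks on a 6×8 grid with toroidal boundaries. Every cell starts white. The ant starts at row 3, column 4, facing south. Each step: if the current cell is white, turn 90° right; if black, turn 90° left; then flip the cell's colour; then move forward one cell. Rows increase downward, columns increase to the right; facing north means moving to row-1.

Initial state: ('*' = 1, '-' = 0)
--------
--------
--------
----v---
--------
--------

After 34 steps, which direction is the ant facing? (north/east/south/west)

0) --------
--------
--------
----v---
--------
--------
1) --------
--------
--------
---<*---
--------
--------
2) --------
--------
---^----
---**---
--------
--------
3) --------
--------
---*>---
---**---
--------
--------
4) --------
--------
---**---
---*v---
--------
--------
5) --------
--------
---**---
---*->--
--------
--------
6) --------
--------
---**---
---*-*--
-----v--
--------
7) --------
--------
---**---
---*-*--
----<*--
--------
8) --------
--------
---**---
---*^*--
----**--
--------
9) --------
--------
---**---
---**>--
----**--
--------
10) --------
--------
---**^--
---**---
----**--
--------
11) --------
--------
---***>-
---**---
----**--
--------
12) --------
--------
---****-
---**-v-
----**--
--------
13) --------
--------
---****-
---**<*-
----**--
--------
14) --------
--------
---**^*-
---****-
----**--
--------
15) --------
--------
---*<-*-
---****-
----**--
--------
16) --------
--------
---*--*-
---*v**-
----**--
--------
17) --------
--------
---*--*-
---*->*-
----**--
--------
18) --------
--------
---*-^*-
---*--*-
----**--
--------
19) --------
--------
---*-*>-
---*--*-
----**--
--------
20) --------
------^-
---*-*--
---*--*-
----**--
--------
21) --------
------*>
---*-*--
---*--*-
----**--
--------
22) --------
------**
---*-*-v
---*--*-
----**--
--------
23) --------
------**
---*-*<*
---*--*-
----**--
--------
24) --------
------^*
---*-***
---*--*-
----**--
--------
25) --------
-----<-*
---*-***
---*--*-
----**--
--------
26) -----^--
-----*-*
---*-***
---*--*-
----**--
--------
27) -----*>-
-----*-*
---*-***
---*--*-
----**--
--------
28) -----**-
-----*v*
---*-***
---*--*-
----**--
--------
29) -----**-
-----<**
---*-***
---*--*-
----**--
--------
30) -----**-
------**
---*-v**
---*--*-
----**--
--------
31) -----**-
------**
---*-->*
---*--*-
----**--
--------
32) -----**-
------^*
---*---*
---*--*-
----**--
--------
33) -----**-
-----<-*
---*---*
---*--*-
----**--
--------
34) -----^*-
-----*-*
---*---*
---*--*-
----**--
--------

north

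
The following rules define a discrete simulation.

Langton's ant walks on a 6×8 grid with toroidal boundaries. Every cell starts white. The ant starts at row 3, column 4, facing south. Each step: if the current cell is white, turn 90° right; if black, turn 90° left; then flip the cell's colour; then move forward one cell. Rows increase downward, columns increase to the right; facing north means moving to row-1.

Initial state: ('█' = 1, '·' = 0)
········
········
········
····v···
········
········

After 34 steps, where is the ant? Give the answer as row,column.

[0] ········
········
········
····v···
········
········
[1] ········
········
········
···<█···
········
········
[2] ········
········
···^····
···██···
········
········
[3] ········
········
···█>···
···██···
········
········
[4] ········
········
···██···
···█v···
········
········
[5] ········
········
···██···
···█·>··
········
········
[6] ········
········
···██···
···█·█··
·····v··
········
[7] ········
········
···██···
···█·█··
····<█··
········
[8] ········
········
···██···
···█^█··
····██··
········
[9] ········
········
···██···
···██>··
····██··
········
[10] ········
········
···██^··
···██···
····██··
········
[11] ········
········
···███>·
···██···
····██··
········
[12] ········
········
···████·
···██·v·
····██··
········
[13] ········
········
···████·
···██<█·
····██··
········
[14] ········
········
···██^█·
···████·
····██··
········
[15] ········
········
···█<·█·
···████·
····██··
········
[16] ········
········
···█··█·
···█v██·
····██··
········
[17] ········
········
···█··█·
···█·>█·
····██··
········
[18] ········
········
···█·^█·
···█··█·
····██··
········
[19] ········
········
···█·█>·
···█··█·
····██··
········
[20] ········
······^·
···█·█··
···█··█·
····██··
········
[21] ········
······█>
···█·█··
···█··█·
····██··
········
[22] ········
······██
···█·█·v
···█··█·
····██··
········
[23] ········
······██
···█·█<█
···█··█·
····██··
········
[24] ········
······^█
···█·███
···█··█·
····██··
········
[25] ········
·····<·█
···█·███
···█··█·
····██··
········
[26] ·····^··
·····█·█
···█·███
···█··█·
····██··
········
[27] ·····█>·
·····█·█
···█·███
···█··█·
····██··
········
[28] ·····██·
·····█v█
···█·███
···█··█·
····██··
········
[29] ·····██·
·····<██
···█·███
···█··█·
····██··
········
[30] ·····██·
······██
···█·v██
···█··█·
····██··
········
[31] ·····██·
······██
···█··>█
···█··█·
····██··
········
[32] ·····██·
······^█
···█···█
···█··█·
····██··
········
[33] ·····██·
·····<·█
···█···█
···█··█·
····██··
········
[34] ·····^█·
·····█·█
···█···█
···█··█·
····██··
········

0,5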